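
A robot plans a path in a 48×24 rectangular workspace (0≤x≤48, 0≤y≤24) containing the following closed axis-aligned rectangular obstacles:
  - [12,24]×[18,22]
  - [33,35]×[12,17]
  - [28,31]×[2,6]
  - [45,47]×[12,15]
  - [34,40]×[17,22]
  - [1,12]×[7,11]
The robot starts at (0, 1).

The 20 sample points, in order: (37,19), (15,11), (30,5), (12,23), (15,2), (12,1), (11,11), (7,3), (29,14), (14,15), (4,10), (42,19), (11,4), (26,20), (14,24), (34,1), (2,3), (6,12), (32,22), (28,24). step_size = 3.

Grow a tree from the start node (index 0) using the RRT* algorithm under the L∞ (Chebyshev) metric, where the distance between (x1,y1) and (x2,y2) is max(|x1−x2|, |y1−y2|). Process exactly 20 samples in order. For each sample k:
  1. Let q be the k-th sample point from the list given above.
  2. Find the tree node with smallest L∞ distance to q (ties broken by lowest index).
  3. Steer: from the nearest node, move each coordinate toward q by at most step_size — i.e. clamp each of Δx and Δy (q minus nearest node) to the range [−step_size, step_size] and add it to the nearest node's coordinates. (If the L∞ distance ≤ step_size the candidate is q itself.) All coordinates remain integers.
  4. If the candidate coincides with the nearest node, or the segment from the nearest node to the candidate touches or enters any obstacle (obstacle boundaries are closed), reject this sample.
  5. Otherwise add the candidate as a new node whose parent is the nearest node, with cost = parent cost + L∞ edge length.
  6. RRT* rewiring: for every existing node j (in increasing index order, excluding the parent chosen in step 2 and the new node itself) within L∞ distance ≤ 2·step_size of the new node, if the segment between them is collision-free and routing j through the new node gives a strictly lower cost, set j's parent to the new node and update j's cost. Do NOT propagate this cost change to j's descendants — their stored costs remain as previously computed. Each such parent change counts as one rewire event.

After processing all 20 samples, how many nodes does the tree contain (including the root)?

Node count: 15

1. q=(37,19) nearest=0 d=37 new=(3,4) → add node 1 parent=0 cost=3
2. q=(15,11) nearest=1 d=12 new=(6,7) → blocked by [1,12]×[7,11], reject
3. q=(30,5) nearest=1 d=27 new=(6,5) → add node 2 parent=1 cost=6
4. q=(12,23) nearest=2 d=18 new=(9,8) → blocked by [1,12]×[7,11], reject
5. q=(15,2) nearest=2 d=9 new=(9,2) → add node 3 parent=2 cost=9
6. q=(12,1) nearest=3 d=3 new=(12,1) → add node 4 parent=3 cost=12
7. q=(11,11) nearest=2 d=6 new=(9,8) → blocked by [1,12]×[7,11], reject
8. q=(7,3) nearest=2 d=2 new=(7,3) → add node 5 parent=2 cost=8
9. q=(29,14) nearest=4 d=17 new=(15,4) → add node 6 parent=4 cost=15
10. q=(14,15) nearest=2 d=10 new=(9,8) → blocked by [1,12]×[7,11], reject
11. q=(4,10) nearest=2 d=5 new=(4,8) → blocked by [1,12]×[7,11], reject
12. q=(42,19) nearest=6 d=27 new=(18,7) → add node 7 parent=6 cost=18
13. q=(11,4) nearest=3 d=2 new=(11,4) → add node 8 parent=3 cost=11
14. q=(26,20) nearest=7 d=13 new=(21,10) → add node 9 parent=7 cost=21
15. q=(14,24) nearest=9 d=14 new=(18,13) → add node 10 parent=9 cost=24
16. q=(34,1) nearest=9 d=13 new=(24,7) → add node 11 parent=9 cost=24
17. q=(2,3) nearest=1 d=1 new=(2,3) → add node 12 parent=1 cost=4
18. q=(6,12) nearest=2 d=7 new=(6,8) → blocked by [1,12]×[7,11], reject
19. q=(32,22) nearest=9 d=12 new=(24,13) → add node 13 parent=9 cost=24
20. q=(28,24) nearest=10 d=11 new=(21,16) → add node 14 parent=10 cost=27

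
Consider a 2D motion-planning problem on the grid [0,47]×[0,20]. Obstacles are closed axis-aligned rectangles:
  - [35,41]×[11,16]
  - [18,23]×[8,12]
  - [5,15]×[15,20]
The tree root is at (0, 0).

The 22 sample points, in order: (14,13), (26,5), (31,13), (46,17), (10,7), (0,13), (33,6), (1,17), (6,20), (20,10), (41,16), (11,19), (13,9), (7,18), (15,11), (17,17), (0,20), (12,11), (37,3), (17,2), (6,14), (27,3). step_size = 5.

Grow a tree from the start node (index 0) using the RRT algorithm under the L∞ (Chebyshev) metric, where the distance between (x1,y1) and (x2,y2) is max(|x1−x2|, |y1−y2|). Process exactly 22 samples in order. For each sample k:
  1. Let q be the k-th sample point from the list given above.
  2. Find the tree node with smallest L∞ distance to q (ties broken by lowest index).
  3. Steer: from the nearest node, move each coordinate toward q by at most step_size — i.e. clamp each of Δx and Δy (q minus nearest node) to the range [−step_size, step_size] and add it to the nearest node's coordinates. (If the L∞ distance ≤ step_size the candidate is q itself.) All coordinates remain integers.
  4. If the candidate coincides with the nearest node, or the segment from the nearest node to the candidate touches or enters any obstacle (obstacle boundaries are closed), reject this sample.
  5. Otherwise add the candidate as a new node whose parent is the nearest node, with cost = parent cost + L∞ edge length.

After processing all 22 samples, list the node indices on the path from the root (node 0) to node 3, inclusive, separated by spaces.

Path: 0 1 2 3

1. q=(14,13) nearest=0 d=14 new=(5,5) → add node 1 parent=0 cost=5
2. q=(26,5) nearest=1 d=21 new=(10,5) → add node 2 parent=1 cost=10
3. q=(31,13) nearest=2 d=21 new=(15,10) → add node 3 parent=2 cost=15
4. q=(46,17) nearest=3 d=31 new=(20,15) → add node 4 parent=3 cost=20
5. q=(10,7) nearest=2 d=2 new=(10,7) → add node 5 parent=2 cost=12
6. q=(0,13) nearest=1 d=8 new=(0,10) → add node 6 parent=1 cost=10
7. q=(33,6) nearest=4 d=13 new=(25,10) → blocked by [18,23]×[8,12], reject
8. q=(1,17) nearest=6 d=7 new=(1,15) → add node 7 parent=6 cost=15
9. q=(6,20) nearest=7 d=5 new=(6,20) → blocked by [5,15]×[15,20], reject
10. q=(20,10) nearest=3 d=5 new=(20,10) → blocked by [18,23]×[8,12], reject
11. q=(41,16) nearest=4 d=21 new=(25,16) → add node 8 parent=4 cost=25
12. q=(11,19) nearest=3 d=9 new=(11,15) → blocked by [5,15]×[15,20], reject
13. q=(13,9) nearest=3 d=2 new=(13,9) → add node 9 parent=3 cost=17
14. q=(7,18) nearest=7 d=6 new=(6,18) → blocked by [5,15]×[15,20], reject
15. q=(15,11) nearest=3 d=1 new=(15,11) → add node 10 parent=3 cost=16
16. q=(17,17) nearest=4 d=3 new=(17,17) → add node 11 parent=4 cost=23
17. q=(0,20) nearest=7 d=5 new=(0,20) → add node 12 parent=7 cost=20
18. q=(12,11) nearest=9 d=2 new=(12,11) → add node 13 parent=9 cost=19
19. q=(37,3) nearest=8 d=13 new=(30,11) → add node 14 parent=8 cost=30
20. q=(17,2) nearest=2 d=7 new=(15,2) → add node 15 parent=2 cost=15
21. q=(6,14) nearest=7 d=5 new=(6,14) → add node 16 parent=7 cost=20
22. q=(27,3) nearest=14 d=8 new=(27,6) → add node 17 parent=14 cost=35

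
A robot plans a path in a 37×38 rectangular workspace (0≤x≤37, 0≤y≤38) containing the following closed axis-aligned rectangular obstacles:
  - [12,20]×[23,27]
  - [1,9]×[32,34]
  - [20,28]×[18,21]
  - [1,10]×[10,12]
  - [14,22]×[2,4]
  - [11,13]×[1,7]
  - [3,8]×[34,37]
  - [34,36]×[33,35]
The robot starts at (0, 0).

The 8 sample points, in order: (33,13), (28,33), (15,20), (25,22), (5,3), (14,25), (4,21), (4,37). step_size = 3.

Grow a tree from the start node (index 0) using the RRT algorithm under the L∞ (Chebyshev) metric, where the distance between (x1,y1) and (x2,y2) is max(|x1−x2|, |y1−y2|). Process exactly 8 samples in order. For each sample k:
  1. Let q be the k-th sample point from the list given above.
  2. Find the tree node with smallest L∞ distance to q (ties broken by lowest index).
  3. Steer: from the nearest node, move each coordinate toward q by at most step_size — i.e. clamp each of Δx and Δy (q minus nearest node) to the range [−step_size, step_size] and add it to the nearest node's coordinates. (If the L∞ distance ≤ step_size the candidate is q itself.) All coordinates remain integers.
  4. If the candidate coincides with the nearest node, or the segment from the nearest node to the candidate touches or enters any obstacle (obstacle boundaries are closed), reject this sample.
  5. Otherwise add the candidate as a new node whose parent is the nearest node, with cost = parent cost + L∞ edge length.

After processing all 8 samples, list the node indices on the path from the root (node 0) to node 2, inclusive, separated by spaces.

Path: 0 1 2

1. q=(33,13) nearest=0 d=33 new=(3,3) → add node 1 parent=0 cost=3
2. q=(28,33) nearest=1 d=30 new=(6,6) → add node 2 parent=1 cost=6
3. q=(15,20) nearest=2 d=14 new=(9,9) → add node 3 parent=2 cost=9
4. q=(25,22) nearest=3 d=16 new=(12,12) → blocked by [1,10]×[10,12], reject
5. q=(5,3) nearest=1 d=2 new=(5,3) → add node 4 parent=1 cost=5
6. q=(14,25) nearest=3 d=16 new=(12,12) → blocked by [1,10]×[10,12], reject
7. q=(4,21) nearest=3 d=12 new=(6,12) → blocked by [1,10]×[10,12], reject
8. q=(4,37) nearest=3 d=28 new=(6,12) → blocked by [1,10]×[10,12], reject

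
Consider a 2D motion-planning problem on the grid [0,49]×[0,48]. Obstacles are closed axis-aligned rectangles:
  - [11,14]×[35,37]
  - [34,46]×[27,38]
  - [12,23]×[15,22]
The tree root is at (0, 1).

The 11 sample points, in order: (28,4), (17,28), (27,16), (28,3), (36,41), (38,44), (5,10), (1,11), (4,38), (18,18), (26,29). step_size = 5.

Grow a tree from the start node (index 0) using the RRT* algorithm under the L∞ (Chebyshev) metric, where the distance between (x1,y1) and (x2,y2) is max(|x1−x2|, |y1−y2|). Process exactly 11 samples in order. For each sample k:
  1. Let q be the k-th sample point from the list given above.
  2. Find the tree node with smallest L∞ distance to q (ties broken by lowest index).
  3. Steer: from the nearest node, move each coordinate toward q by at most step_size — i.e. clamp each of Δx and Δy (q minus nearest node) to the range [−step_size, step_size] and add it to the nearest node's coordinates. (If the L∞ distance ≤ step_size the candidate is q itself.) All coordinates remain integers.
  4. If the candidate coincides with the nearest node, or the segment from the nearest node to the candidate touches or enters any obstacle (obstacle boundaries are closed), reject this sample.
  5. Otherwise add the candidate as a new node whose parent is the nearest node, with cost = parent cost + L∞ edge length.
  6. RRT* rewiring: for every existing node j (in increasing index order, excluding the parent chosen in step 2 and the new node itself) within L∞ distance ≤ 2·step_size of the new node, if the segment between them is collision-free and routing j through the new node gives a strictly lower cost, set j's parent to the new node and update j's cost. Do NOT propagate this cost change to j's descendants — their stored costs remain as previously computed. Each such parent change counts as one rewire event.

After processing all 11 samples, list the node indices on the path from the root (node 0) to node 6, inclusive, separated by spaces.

Path: 0 1 2 5 6

1. q=(28,4) nearest=0 d=28 new=(5,4) → add node 1 parent=0 cost=5
2. q=(17,28) nearest=1 d=24 new=(10,9) → add node 2 parent=1 cost=10
3. q=(27,16) nearest=2 d=17 new=(15,14) → add node 3 parent=2 cost=15
4. q=(28,3) nearest=3 d=13 new=(20,9) → add node 4 parent=3 cost=20
5. q=(36,41) nearest=3 d=27 new=(20,19) → blocked by [12,23]×[15,22], reject
6. q=(38,44) nearest=3 d=30 new=(20,19) → blocked by [12,23]×[15,22], reject
7. q=(5,10) nearest=2 d=5 new=(5,10) → add node 5 parent=2 cost=15
8. q=(1,11) nearest=5 d=4 new=(1,11) → add node 6 parent=5 cost=19
9. q=(4,38) nearest=3 d=24 new=(10,19) → blocked by [12,23]×[15,22], reject
10. q=(18,18) nearest=3 d=4 new=(18,18) → blocked by [12,23]×[15,22], reject
11. q=(26,29) nearest=3 d=15 new=(20,19) → blocked by [12,23]×[15,22], reject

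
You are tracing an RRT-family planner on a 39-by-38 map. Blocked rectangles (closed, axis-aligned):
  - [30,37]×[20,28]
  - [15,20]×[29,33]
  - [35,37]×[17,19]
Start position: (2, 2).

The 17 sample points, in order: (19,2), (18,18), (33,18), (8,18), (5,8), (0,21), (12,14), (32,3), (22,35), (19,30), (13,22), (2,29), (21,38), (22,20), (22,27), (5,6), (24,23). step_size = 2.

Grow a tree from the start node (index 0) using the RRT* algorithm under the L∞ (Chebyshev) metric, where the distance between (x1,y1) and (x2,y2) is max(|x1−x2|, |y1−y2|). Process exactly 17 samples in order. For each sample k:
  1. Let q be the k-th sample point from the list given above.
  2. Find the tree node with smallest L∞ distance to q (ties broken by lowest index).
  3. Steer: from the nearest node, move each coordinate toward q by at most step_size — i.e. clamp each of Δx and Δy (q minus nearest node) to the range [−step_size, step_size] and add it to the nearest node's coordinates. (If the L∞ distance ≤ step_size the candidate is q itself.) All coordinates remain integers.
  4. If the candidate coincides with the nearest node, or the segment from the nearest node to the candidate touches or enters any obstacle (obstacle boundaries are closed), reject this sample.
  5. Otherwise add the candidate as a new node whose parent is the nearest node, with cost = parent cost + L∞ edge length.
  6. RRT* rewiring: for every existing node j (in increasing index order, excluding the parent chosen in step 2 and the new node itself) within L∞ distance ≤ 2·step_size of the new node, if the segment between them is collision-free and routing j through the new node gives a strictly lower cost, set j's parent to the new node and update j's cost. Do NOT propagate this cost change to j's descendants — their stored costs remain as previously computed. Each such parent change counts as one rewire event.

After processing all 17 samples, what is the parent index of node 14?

Parent of node 14: 8

1. q=(19,2) nearest=0 d=17 new=(4,2) → add node 1 parent=0 cost=2
2. q=(18,18) nearest=0 d=16 new=(4,4) → add node 2 parent=0 cost=2
3. q=(33,18) nearest=1 d=29 new=(6,4) → add node 3 parent=1 cost=4
4. q=(8,18) nearest=2 d=14 new=(6,6) → add node 4 parent=2 cost=4
5. q=(5,8) nearest=4 d=2 new=(5,8) → add node 5 parent=4 cost=6
6. q=(0,21) nearest=5 d=13 new=(3,10) → add node 6 parent=5 cost=8
7. q=(12,14) nearest=5 d=7 new=(7,10) → add node 7 parent=5 cost=8
8. q=(32,3) nearest=7 d=25 new=(9,8) → add node 8 parent=7 cost=10
9. q=(22,35) nearest=6 d=25 new=(5,12) → add node 9 parent=6 cost=10
10. q=(19,30) nearest=9 d=18 new=(7,14) → add node 10 parent=9 cost=12
11. q=(13,22) nearest=10 d=8 new=(9,16) → add node 11 parent=10 cost=14
12. q=(2,29) nearest=11 d=13 new=(7,18) → add node 12 parent=11 cost=16
13. q=(21,38) nearest=12 d=20 new=(9,20) → add node 13 parent=12 cost=18
14. q=(22,20) nearest=8 d=13 new=(11,10) → add node 14 parent=8 cost=12
15. q=(22,27) nearest=11 d=13 new=(11,18) → add node 15 parent=11 cost=16
16. q=(5,6) nearest=4 d=1 new=(5,6) → add node 16 parent=4 cost=5; rewire 8→16 (9<10)
17. q=(24,23) nearest=14 d=13 new=(13,12) → add node 17 parent=14 cost=14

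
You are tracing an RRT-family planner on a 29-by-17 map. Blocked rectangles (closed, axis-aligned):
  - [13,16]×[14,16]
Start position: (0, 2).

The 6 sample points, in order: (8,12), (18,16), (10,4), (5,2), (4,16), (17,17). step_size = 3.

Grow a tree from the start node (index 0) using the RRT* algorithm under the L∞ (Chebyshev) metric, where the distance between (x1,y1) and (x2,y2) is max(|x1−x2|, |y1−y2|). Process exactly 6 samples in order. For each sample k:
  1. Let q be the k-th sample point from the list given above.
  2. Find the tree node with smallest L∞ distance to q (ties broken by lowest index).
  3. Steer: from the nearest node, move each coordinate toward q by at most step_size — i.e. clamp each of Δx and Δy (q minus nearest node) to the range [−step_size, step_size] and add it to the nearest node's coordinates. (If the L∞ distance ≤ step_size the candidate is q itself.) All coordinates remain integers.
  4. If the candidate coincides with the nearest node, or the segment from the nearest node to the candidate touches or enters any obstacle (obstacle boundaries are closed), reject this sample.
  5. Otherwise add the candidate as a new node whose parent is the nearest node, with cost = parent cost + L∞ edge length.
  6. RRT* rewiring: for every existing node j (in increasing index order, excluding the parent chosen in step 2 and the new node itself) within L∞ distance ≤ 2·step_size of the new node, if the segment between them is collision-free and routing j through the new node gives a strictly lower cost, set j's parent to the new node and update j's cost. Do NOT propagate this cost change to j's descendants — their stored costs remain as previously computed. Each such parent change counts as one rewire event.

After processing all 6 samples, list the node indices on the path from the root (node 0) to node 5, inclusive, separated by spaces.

1. q=(8,12) nearest=0 d=10 new=(3,5) → add node 1 parent=0 cost=3
2. q=(18,16) nearest=1 d=15 new=(6,8) → add node 2 parent=1 cost=6
3. q=(10,4) nearest=2 d=4 new=(9,5) → add node 3 parent=2 cost=9
4. q=(5,2) nearest=1 d=3 new=(5,2) → add node 4 parent=1 cost=6
5. q=(4,16) nearest=2 d=8 new=(4,11) → add node 5 parent=2 cost=9
6. q=(17,17) nearest=2 d=11 new=(9,11) → add node 6 parent=2 cost=9

Path: 0 1 2 5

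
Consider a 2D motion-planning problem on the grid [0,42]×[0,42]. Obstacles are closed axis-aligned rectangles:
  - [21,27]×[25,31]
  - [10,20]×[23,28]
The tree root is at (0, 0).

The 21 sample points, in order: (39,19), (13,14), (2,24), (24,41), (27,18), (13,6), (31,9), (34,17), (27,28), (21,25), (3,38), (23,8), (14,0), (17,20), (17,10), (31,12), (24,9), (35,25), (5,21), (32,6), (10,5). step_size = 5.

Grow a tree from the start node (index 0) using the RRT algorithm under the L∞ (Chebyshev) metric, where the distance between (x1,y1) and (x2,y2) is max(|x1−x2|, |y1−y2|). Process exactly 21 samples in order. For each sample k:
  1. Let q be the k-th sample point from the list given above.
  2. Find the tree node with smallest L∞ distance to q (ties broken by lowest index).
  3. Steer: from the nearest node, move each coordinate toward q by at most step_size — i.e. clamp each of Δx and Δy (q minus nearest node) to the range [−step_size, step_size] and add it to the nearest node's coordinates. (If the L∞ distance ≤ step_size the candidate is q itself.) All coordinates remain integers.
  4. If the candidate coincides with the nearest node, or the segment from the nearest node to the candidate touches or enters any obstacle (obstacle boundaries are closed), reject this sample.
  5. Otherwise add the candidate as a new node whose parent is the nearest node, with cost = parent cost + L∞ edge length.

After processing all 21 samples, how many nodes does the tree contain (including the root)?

Node count: 21

1. q=(39,19) nearest=0 d=39 new=(5,5) → add node 1 parent=0 cost=5
2. q=(13,14) nearest=1 d=9 new=(10,10) → add node 2 parent=1 cost=10
3. q=(2,24) nearest=2 d=14 new=(5,15) → add node 3 parent=2 cost=15
4. q=(24,41) nearest=3 d=26 new=(10,20) → add node 4 parent=3 cost=20
5. q=(27,18) nearest=2 d=17 new=(15,15) → add node 5 parent=2 cost=15
6. q=(13,6) nearest=2 d=4 new=(13,6) → add node 6 parent=2 cost=14
7. q=(31,9) nearest=5 d=16 new=(20,10) → add node 7 parent=5 cost=20
8. q=(34,17) nearest=7 d=14 new=(25,15) → add node 8 parent=7 cost=25
9. q=(27,28) nearest=5 d=13 new=(20,20) → add node 9 parent=5 cost=20
10. q=(21,25) nearest=9 d=5 new=(21,25) → blocked by [21,27]×[25,31], reject
11. q=(3,38) nearest=4 d=18 new=(5,25) → add node 10 parent=4 cost=25
12. q=(23,8) nearest=7 d=3 new=(23,8) → add node 11 parent=7 cost=23
13. q=(14,0) nearest=6 d=6 new=(14,1) → add node 12 parent=6 cost=19
14. q=(17,20) nearest=9 d=3 new=(17,20) → add node 13 parent=9 cost=23
15. q=(17,10) nearest=7 d=3 new=(17,10) → add node 14 parent=7 cost=23
16. q=(31,12) nearest=8 d=6 new=(30,12) → add node 15 parent=8 cost=30
17. q=(24,9) nearest=11 d=1 new=(24,9) → add node 16 parent=11 cost=24
18. q=(35,25) nearest=8 d=10 new=(30,20) → add node 17 parent=8 cost=30
19. q=(5,21) nearest=10 d=4 new=(5,21) → add node 18 parent=10 cost=29
20. q=(32,6) nearest=15 d=6 new=(32,7) → add node 19 parent=15 cost=35
21. q=(10,5) nearest=6 d=3 new=(10,5) → add node 20 parent=6 cost=17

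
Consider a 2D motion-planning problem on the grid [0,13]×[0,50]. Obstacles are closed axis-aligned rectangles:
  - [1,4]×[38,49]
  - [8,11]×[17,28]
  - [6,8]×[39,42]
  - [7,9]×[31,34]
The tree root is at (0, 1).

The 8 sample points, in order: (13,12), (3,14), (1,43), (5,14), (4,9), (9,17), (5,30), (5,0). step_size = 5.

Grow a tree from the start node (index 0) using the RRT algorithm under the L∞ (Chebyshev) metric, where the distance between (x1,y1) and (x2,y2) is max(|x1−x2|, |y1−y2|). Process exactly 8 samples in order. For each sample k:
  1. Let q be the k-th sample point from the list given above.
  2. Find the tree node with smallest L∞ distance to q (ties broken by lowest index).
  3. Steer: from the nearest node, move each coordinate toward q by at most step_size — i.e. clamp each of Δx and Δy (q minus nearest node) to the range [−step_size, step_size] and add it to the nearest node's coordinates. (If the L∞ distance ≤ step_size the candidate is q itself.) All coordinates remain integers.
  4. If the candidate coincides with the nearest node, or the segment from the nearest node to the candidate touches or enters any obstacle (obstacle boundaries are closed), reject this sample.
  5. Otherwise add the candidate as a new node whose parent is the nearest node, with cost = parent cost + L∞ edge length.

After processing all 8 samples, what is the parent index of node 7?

Parent of node 7: 0

1. q=(13,12) nearest=0 d=13 new=(5,6) → add node 1 parent=0 cost=5
2. q=(3,14) nearest=1 d=8 new=(3,11) → add node 2 parent=1 cost=10
3. q=(1,43) nearest=2 d=32 new=(1,16) → add node 3 parent=2 cost=15
4. q=(5,14) nearest=2 d=3 new=(5,14) → add node 4 parent=2 cost=13
5. q=(4,9) nearest=2 d=2 new=(4,9) → add node 5 parent=2 cost=12
6. q=(9,17) nearest=4 d=4 new=(9,17) → blocked by [8,11]×[17,28], reject
7. q=(5,30) nearest=3 d=14 new=(5,21) → add node 6 parent=3 cost=20
8. q=(5,0) nearest=0 d=5 new=(5,0) → add node 7 parent=0 cost=5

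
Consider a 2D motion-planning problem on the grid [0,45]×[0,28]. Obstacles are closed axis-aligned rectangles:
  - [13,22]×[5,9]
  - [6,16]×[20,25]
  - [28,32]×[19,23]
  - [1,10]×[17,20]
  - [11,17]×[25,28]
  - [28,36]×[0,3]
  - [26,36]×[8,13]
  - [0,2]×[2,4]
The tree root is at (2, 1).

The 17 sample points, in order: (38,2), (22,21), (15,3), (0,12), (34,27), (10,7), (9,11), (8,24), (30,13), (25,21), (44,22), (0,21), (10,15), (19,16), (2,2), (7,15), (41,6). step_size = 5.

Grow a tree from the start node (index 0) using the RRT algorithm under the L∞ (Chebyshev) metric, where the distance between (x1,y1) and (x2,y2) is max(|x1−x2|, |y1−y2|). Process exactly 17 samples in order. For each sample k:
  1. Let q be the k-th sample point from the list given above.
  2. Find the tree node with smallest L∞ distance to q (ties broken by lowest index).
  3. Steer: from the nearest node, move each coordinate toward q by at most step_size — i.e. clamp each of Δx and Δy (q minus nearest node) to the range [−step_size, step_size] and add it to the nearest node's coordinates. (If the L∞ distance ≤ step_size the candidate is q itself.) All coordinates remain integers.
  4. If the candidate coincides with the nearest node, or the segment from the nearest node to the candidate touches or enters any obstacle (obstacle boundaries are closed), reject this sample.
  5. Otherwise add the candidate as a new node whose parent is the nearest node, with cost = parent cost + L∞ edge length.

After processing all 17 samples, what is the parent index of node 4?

1. q=(38,2) nearest=0 d=36 new=(7,2) → add node 1 parent=0 cost=5
2. q=(22,21) nearest=1 d=19 new=(12,7) → add node 2 parent=1 cost=10
3. q=(15,3) nearest=2 d=4 new=(15,3) → blocked by [13,22]×[5,9], reject
4. q=(0,12) nearest=1 d=10 new=(2,7) → add node 3 parent=1 cost=10
5. q=(34,27) nearest=2 d=22 new=(17,12) → blocked by [13,22]×[5,9], reject
6. q=(10,7) nearest=2 d=2 new=(10,7) → add node 4 parent=2 cost=12
7. q=(9,11) nearest=2 d=4 new=(9,11) → add node 5 parent=2 cost=14
8. q=(8,24) nearest=5 d=13 new=(8,16) → add node 6 parent=5 cost=19
9. q=(30,13) nearest=2 d=18 new=(17,12) → blocked by [13,22]×[5,9], reject
10. q=(25,21) nearest=2 d=14 new=(17,12) → blocked by [13,22]×[5,9], reject
11. q=(44,22) nearest=2 d=32 new=(17,12) → blocked by [13,22]×[5,9], reject
12. q=(0,21) nearest=6 d=8 new=(3,21) → blocked by [1,10]×[17,20], reject
13. q=(10,15) nearest=6 d=2 new=(10,15) → add node 7 parent=6 cost=21
14. q=(19,16) nearest=2 d=9 new=(17,12) → blocked by [13,22]×[5,9], reject
15. q=(2,2) nearest=0 d=1 new=(2,2) → blocked by [0,2]×[2,4], reject
16. q=(7,15) nearest=6 d=1 new=(7,15) → add node 8 parent=6 cost=20
17. q=(41,6) nearest=2 d=29 new=(17,6) → blocked by [13,22]×[5,9], reject

Parent of node 4: 2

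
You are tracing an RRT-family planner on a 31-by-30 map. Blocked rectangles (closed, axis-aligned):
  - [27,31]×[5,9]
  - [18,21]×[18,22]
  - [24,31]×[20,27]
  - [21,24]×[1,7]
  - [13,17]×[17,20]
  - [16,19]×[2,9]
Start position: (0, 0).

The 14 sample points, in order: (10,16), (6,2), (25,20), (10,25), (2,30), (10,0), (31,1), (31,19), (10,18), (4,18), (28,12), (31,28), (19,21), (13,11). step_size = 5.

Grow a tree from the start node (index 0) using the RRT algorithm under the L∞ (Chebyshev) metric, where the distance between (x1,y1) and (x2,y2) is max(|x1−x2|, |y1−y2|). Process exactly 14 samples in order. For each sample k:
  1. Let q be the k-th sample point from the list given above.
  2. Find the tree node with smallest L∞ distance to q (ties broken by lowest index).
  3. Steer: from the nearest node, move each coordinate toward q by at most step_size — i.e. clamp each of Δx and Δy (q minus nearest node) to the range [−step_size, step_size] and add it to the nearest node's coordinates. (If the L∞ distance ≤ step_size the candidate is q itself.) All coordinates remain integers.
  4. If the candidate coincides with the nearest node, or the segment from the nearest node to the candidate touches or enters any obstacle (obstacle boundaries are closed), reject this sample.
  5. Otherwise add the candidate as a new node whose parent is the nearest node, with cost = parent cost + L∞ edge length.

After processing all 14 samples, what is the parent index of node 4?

Parent of node 4: 3

1. q=(10,16) nearest=0 d=16 new=(5,5) → add node 1 parent=0 cost=5
2. q=(6,2) nearest=1 d=3 new=(6,2) → add node 2 parent=1 cost=8
3. q=(25,20) nearest=2 d=19 new=(11,7) → add node 3 parent=2 cost=13
4. q=(10,25) nearest=3 d=18 new=(10,12) → add node 4 parent=3 cost=18
5. q=(2,30) nearest=4 d=18 new=(5,17) → add node 5 parent=4 cost=23
6. q=(10,0) nearest=2 d=4 new=(10,0) → add node 6 parent=2 cost=12
7. q=(31,1) nearest=3 d=20 new=(16,2) → blocked by [16,19]×[2,9], reject
8. q=(31,19) nearest=3 d=20 new=(16,12) → add node 7 parent=3 cost=18
9. q=(10,18) nearest=5 d=5 new=(10,18) → add node 8 parent=5 cost=28
10. q=(4,18) nearest=5 d=1 new=(4,18) → add node 9 parent=5 cost=24
11. q=(28,12) nearest=7 d=12 new=(21,12) → add node 10 parent=7 cost=23
12. q=(31,28) nearest=7 d=16 new=(21,17) → add node 11 parent=7 cost=23
13. q=(19,21) nearest=11 d=4 new=(19,21) → blocked by [18,21]×[18,22], reject
14. q=(13,11) nearest=4 d=3 new=(13,11) → add node 12 parent=4 cost=21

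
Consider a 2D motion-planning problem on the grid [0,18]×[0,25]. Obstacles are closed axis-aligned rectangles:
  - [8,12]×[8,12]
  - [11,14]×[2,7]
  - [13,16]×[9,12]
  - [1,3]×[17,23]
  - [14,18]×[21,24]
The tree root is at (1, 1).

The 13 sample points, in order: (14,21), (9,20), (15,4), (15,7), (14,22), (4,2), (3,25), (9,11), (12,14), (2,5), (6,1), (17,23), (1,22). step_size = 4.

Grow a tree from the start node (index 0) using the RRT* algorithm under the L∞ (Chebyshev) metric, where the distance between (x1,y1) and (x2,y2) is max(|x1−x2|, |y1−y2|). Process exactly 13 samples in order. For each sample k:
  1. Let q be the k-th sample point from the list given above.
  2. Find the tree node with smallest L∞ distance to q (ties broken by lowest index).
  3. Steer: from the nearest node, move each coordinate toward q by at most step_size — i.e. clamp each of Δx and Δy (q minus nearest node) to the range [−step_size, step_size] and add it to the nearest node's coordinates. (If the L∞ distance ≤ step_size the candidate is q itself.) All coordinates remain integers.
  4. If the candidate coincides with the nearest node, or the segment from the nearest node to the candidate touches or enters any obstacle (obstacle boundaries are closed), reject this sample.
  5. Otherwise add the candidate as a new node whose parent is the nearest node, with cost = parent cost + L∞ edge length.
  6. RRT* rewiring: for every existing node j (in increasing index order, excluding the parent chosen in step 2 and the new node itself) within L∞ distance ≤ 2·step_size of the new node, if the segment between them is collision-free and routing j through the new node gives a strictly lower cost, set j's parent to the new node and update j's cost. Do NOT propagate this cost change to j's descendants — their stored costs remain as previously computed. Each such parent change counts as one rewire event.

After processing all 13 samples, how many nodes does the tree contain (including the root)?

1. q=(14,21) nearest=0 d=20 new=(5,5) → add node 1 parent=0 cost=4
2. q=(9,20) nearest=1 d=15 new=(9,9) → blocked by [8,12]×[8,12], reject
3. q=(15,4) nearest=1 d=10 new=(9,4) → add node 2 parent=1 cost=8
4. q=(15,7) nearest=2 d=6 new=(13,7) → blocked by [11,14]×[2,7], reject
5. q=(14,22) nearest=1 d=17 new=(9,9) → blocked by [8,12]×[8,12], reject
6. q=(4,2) nearest=0 d=3 new=(4,2) → add node 3 parent=0 cost=3
7. q=(3,25) nearest=1 d=20 new=(3,9) → add node 4 parent=1 cost=8
8. q=(9,11) nearest=1 d=6 new=(9,9) → blocked by [8,12]×[8,12], reject
9. q=(12,14) nearest=1 d=9 new=(9,9) → blocked by [8,12]×[8,12], reject
10. q=(2,5) nearest=1 d=3 new=(2,5) → add node 5 parent=1 cost=7
11. q=(6,1) nearest=3 d=2 new=(6,1) → add node 6 parent=3 cost=5
12. q=(17,23) nearest=4 d=14 new=(7,13) → add node 7 parent=4 cost=12
13. q=(1,22) nearest=7 d=9 new=(3,17) → blocked by [1,3]×[17,23], reject

Node count: 8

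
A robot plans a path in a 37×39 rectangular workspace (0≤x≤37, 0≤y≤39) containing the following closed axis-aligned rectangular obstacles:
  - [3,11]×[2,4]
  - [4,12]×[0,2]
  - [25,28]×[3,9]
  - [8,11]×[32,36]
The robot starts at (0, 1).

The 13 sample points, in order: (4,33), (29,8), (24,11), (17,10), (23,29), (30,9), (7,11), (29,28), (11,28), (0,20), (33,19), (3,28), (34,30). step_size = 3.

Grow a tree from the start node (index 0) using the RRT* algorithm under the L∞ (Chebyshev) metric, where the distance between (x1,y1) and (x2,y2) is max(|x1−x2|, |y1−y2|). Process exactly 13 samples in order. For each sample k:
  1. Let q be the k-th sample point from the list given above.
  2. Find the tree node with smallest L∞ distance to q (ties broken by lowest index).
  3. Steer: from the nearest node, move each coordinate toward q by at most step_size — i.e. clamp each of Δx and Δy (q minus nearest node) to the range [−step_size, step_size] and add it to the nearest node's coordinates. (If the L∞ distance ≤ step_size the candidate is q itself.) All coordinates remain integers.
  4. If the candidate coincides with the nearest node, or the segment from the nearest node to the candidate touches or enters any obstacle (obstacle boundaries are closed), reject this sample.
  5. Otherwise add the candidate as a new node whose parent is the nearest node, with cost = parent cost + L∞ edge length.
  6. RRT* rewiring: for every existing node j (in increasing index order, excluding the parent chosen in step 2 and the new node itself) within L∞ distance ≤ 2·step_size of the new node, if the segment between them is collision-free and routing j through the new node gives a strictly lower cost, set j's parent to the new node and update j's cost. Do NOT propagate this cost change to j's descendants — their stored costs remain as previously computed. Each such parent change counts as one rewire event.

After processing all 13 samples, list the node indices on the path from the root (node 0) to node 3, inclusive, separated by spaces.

1. q=(4,33) nearest=0 d=32 new=(3,4) → blocked by [3,11]×[2,4], reject
2. q=(29,8) nearest=0 d=29 new=(3,4) → blocked by [3,11]×[2,4], reject
3. q=(24,11) nearest=0 d=24 new=(3,4) → blocked by [3,11]×[2,4], reject
4. q=(17,10) nearest=0 d=17 new=(3,4) → blocked by [3,11]×[2,4], reject
5. q=(23,29) nearest=0 d=28 new=(3,4) → blocked by [3,11]×[2,4], reject
6. q=(30,9) nearest=0 d=30 new=(3,4) → blocked by [3,11]×[2,4], reject
7. q=(7,11) nearest=0 d=10 new=(3,4) → blocked by [3,11]×[2,4], reject
8. q=(29,28) nearest=0 d=29 new=(3,4) → blocked by [3,11]×[2,4], reject
9. q=(11,28) nearest=0 d=27 new=(3,4) → blocked by [3,11]×[2,4], reject
10. q=(0,20) nearest=0 d=19 new=(0,4) → add node 1 parent=0 cost=3
11. q=(33,19) nearest=0 d=33 new=(3,4) → blocked by [3,11]×[2,4], reject
12. q=(3,28) nearest=1 d=24 new=(3,7) → add node 2 parent=1 cost=6
13. q=(34,30) nearest=2 d=31 new=(6,10) → add node 3 parent=2 cost=9

Path: 0 1 2 3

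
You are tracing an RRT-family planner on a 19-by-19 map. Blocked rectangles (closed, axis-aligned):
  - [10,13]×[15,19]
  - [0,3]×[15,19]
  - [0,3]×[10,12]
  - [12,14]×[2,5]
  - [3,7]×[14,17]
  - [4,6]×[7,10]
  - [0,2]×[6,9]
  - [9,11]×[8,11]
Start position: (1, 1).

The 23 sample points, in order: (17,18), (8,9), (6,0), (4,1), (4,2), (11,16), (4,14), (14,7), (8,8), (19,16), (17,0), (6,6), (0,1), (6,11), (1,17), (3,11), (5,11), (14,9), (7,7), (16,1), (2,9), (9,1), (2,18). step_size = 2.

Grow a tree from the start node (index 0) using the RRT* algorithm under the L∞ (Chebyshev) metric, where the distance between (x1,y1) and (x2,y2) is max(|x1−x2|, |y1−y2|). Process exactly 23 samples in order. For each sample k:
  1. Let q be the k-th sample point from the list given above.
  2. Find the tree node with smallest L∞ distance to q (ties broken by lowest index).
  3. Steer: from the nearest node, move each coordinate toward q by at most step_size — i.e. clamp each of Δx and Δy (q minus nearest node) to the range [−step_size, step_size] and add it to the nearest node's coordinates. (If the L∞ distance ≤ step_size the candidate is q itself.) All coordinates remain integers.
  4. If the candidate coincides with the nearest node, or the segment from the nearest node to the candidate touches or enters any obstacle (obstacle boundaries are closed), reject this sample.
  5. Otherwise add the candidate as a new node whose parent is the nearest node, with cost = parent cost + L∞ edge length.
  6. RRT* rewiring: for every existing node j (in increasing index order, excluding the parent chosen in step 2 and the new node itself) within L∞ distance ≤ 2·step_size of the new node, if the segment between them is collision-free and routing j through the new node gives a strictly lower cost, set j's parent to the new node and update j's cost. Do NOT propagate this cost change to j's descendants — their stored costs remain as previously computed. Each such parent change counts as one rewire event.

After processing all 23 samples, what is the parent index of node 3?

Parent of node 3: 1

1. q=(17,18) nearest=0 d=17 new=(3,3) → add node 1 parent=0 cost=2
2. q=(8,9) nearest=1 d=6 new=(5,5) → add node 2 parent=1 cost=4
3. q=(6,0) nearest=1 d=3 new=(5,1) → add node 3 parent=1 cost=4
4. q=(4,1) nearest=3 d=1 new=(4,1) → add node 4 parent=3 cost=5
5. q=(4,2) nearest=1 d=1 new=(4,2) → add node 5 parent=1 cost=3; rewire 4→5 (4<5)
6. q=(11,16) nearest=2 d=11 new=(7,7) → add node 6 parent=2 cost=6
7. q=(4,14) nearest=6 d=7 new=(5,9) → blocked by [4,6]×[7,10], reject
8. q=(14,7) nearest=6 d=7 new=(9,7) → add node 7 parent=6 cost=8
9. q=(8,8) nearest=6 d=1 new=(8,8) → add node 8 parent=6 cost=7
10. q=(19,16) nearest=7 d=10 new=(11,9) → blocked by [9,11]×[8,11], reject
11. q=(17,0) nearest=7 d=8 new=(11,5) → add node 9 parent=7 cost=10
12. q=(6,6) nearest=2 d=1 new=(6,6) → add node 10 parent=2 cost=5
13. q=(0,1) nearest=0 d=1 new=(0,1) → add node 11 parent=0 cost=1
14. q=(6,11) nearest=8 d=3 new=(6,10) → blocked by [4,6]×[7,10], reject
15. q=(1,17) nearest=8 d=9 new=(6,10) → blocked by [4,6]×[7,10], reject
16. q=(3,11) nearest=6 d=4 new=(5,9) → blocked by [4,6]×[7,10], reject
17. q=(5,11) nearest=8 d=3 new=(6,10) → blocked by [4,6]×[7,10], reject
18. q=(14,9) nearest=9 d=4 new=(13,7) → add node 12 parent=9 cost=12
19. q=(7,7) nearest=6 d=0 → coincident, reject
20. q=(16,1) nearest=9 d=5 new=(13,3) → blocked by [12,14]×[2,5], reject
21. q=(2,9) nearest=2 d=4 new=(3,7) → add node 13 parent=2 cost=6
22. q=(9,1) nearest=2 d=4 new=(7,3) → add node 14 parent=2 cost=6
23. q=(2,18) nearest=8 d=10 new=(6,10) → blocked by [4,6]×[7,10], reject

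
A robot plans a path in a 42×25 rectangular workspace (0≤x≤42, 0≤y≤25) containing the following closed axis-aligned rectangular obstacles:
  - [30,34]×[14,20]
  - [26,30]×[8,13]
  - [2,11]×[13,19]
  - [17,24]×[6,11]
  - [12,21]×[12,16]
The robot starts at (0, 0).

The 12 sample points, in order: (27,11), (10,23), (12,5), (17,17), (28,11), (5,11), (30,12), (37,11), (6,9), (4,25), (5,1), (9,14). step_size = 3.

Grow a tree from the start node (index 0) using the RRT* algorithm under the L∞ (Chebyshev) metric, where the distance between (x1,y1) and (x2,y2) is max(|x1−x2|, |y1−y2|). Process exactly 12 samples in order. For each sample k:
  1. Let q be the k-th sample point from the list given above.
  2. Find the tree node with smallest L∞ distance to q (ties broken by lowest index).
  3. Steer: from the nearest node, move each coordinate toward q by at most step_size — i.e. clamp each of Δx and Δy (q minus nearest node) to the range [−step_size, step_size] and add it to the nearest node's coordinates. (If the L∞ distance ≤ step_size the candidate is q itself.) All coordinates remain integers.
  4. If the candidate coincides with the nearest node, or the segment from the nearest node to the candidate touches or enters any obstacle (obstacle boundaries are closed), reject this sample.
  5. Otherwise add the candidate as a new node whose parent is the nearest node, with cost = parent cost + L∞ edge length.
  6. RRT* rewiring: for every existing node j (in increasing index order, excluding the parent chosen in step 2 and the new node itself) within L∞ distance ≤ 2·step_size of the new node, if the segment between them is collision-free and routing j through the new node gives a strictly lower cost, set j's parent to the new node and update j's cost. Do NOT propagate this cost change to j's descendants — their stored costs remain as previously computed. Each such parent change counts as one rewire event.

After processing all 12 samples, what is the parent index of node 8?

Parent of node 8: 6

1. q=(27,11) nearest=0 d=27 new=(3,3) → add node 1 parent=0 cost=3
2. q=(10,23) nearest=1 d=20 new=(6,6) → add node 2 parent=1 cost=6
3. q=(12,5) nearest=2 d=6 new=(9,5) → add node 3 parent=2 cost=9
4. q=(17,17) nearest=2 d=11 new=(9,9) → add node 4 parent=2 cost=9
5. q=(28,11) nearest=3 d=19 new=(12,8) → add node 5 parent=3 cost=12
6. q=(5,11) nearest=4 d=4 new=(6,11) → add node 6 parent=4 cost=12
7. q=(30,12) nearest=5 d=18 new=(15,11) → add node 7 parent=5 cost=15
8. q=(37,11) nearest=7 d=22 new=(18,11) → blocked by [17,24]×[6,11], reject
9. q=(6,9) nearest=6 d=2 new=(6,9) → add node 8 parent=6 cost=14
10. q=(4,25) nearest=6 d=14 new=(4,14) → blocked by [2,11]×[13,19], reject
11. q=(5,1) nearest=1 d=2 new=(5,1) → add node 9 parent=1 cost=5
12. q=(9,14) nearest=6 d=3 new=(9,14) → blocked by [2,11]×[13,19], reject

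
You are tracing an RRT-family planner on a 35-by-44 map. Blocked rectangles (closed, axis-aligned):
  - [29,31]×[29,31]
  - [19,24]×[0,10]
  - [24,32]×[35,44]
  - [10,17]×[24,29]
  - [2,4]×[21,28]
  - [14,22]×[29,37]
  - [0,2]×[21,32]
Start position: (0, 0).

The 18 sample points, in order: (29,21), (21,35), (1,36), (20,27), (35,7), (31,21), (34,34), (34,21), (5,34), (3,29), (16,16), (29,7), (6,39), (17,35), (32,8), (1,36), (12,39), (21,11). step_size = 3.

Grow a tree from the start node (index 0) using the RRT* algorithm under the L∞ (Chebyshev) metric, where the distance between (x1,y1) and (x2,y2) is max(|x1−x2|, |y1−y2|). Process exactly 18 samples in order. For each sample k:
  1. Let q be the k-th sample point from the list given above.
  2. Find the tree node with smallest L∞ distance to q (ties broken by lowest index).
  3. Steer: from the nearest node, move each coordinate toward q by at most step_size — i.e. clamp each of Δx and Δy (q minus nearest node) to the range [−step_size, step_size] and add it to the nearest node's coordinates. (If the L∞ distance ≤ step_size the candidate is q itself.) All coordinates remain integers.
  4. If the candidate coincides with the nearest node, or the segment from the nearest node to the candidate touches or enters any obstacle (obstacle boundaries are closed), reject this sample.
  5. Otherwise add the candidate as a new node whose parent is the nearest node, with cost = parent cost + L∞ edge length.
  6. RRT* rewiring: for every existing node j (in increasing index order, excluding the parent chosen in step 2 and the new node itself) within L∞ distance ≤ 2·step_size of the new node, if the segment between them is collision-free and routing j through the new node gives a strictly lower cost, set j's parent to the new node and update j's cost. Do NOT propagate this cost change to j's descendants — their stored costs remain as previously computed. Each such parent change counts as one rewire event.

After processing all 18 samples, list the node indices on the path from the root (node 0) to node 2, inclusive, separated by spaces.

Path: 0 1 2

1. q=(29,21) nearest=0 d=29 new=(3,3) → add node 1 parent=0 cost=3
2. q=(21,35) nearest=1 d=32 new=(6,6) → add node 2 parent=1 cost=6
3. q=(1,36) nearest=2 d=30 new=(3,9) → add node 3 parent=2 cost=9
4. q=(20,27) nearest=3 d=18 new=(6,12) → add node 4 parent=3 cost=12
5. q=(35,7) nearest=2 d=29 new=(9,7) → add node 5 parent=2 cost=9
6. q=(31,21) nearest=5 d=22 new=(12,10) → add node 6 parent=5 cost=12
7. q=(34,34) nearest=6 d=24 new=(15,13) → add node 7 parent=6 cost=15
8. q=(34,21) nearest=7 d=19 new=(18,16) → add node 8 parent=7 cost=18
9. q=(5,34) nearest=8 d=18 new=(15,19) → add node 9 parent=8 cost=21
10. q=(3,29) nearest=9 d=12 new=(12,22) → add node 10 parent=9 cost=24
11. q=(16,16) nearest=8 d=2 new=(16,16) → add node 11 parent=8 cost=20
12. q=(29,7) nearest=8 d=11 new=(21,13) → add node 12 parent=8 cost=21
13. q=(6,39) nearest=10 d=17 new=(9,25) → blocked by [10,17]×[24,29], reject
14. q=(17,35) nearest=10 d=13 new=(15,25) → blocked by [10,17]×[24,29], reject
15. q=(32,8) nearest=12 d=11 new=(24,10) → blocked by [19,24]×[0,10], reject
16. q=(1,36) nearest=10 d=14 new=(9,25) → blocked by [10,17]×[24,29], reject
17. q=(12,39) nearest=10 d=17 new=(12,25) → blocked by [10,17]×[24,29], reject
18. q=(21,11) nearest=12 d=2 new=(21,11) → add node 13 parent=12 cost=23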